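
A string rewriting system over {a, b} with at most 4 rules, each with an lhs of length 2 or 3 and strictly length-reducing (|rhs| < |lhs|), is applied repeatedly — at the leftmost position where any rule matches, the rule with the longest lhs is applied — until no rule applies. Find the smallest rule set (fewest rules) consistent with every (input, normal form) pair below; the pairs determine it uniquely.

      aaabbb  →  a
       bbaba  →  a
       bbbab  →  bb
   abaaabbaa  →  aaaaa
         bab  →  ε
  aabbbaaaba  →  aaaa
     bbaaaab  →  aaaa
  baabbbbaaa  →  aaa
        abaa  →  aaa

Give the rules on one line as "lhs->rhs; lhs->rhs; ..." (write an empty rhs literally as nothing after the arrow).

  | aaabbb => aabb => ab => a
  | bbaba => ba => a
  | bbbab => bb
  | abaaabbaa => aaaabbaa => aaabaa => aaaaa

ab->a; abb->b; ba->a; bab->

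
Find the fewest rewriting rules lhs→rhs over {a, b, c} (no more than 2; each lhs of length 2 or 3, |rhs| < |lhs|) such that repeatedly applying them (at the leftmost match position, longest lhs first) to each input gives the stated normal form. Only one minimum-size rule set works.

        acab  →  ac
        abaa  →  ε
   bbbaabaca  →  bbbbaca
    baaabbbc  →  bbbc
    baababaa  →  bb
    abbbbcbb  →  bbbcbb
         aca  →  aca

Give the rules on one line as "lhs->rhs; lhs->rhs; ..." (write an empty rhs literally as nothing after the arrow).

aa->; ab->

  | acab => ac
  | abaa => aa => ε
  | bbbaabaca => bbbbaca
  | baaabbbc => babbbc => bbbc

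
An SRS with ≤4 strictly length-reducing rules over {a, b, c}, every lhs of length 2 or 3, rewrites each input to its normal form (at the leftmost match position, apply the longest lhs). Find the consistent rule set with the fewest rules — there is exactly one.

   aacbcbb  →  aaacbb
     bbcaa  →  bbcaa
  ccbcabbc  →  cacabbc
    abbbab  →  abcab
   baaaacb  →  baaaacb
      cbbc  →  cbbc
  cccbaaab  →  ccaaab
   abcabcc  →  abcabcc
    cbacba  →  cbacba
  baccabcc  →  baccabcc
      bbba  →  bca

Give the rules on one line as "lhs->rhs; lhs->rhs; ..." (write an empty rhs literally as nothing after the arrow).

bba->ca; cbc->ac; ccc->cb

  | aacbcbb => aaacbb
  | bbcaa
  | ccbcabbc => cacabbc
  | abbbab => abcab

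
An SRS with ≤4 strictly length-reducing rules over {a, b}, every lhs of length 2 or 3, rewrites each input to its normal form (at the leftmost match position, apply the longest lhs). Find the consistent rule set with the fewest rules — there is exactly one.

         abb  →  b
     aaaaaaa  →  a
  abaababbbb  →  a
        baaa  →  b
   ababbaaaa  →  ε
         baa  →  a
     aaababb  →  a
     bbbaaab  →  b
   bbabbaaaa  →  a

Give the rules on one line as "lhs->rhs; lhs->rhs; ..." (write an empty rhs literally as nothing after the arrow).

aa->b; ba->; bb->a

  | abb => aa => b
  | aaaaaaa => baaaaa => aaaa => baa => a
  | abaababbbb => aababbbb => bbabbbb => aabbbb => bbbbb => abbb => aab => bb => a
  | baaa => aa => b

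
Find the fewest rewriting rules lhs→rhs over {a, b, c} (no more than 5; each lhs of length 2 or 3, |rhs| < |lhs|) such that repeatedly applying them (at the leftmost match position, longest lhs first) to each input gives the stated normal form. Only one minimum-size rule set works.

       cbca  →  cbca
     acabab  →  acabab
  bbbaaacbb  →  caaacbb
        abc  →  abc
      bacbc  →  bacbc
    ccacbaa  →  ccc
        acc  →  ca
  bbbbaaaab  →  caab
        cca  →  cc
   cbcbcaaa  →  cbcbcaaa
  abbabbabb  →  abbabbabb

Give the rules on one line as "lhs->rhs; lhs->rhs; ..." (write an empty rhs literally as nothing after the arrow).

  | cbca
  | acabab
  | bbbaaacbb => caaacbb
  | abc

acc->ca; baa->; bbb->c; cca->cc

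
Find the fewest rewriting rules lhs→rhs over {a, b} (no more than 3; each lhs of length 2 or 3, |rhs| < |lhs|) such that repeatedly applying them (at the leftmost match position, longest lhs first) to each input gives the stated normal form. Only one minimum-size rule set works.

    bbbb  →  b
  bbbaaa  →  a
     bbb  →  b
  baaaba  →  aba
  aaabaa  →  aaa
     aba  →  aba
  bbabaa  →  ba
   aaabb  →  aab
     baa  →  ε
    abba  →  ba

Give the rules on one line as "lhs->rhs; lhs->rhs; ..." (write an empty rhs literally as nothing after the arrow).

  | bbbb => bbb => bb => b
  | bbbaaa => bbaaa => baaa => a
  | bbb => bb => b
  | baaaba => aba

abb->b; baa->; bb->b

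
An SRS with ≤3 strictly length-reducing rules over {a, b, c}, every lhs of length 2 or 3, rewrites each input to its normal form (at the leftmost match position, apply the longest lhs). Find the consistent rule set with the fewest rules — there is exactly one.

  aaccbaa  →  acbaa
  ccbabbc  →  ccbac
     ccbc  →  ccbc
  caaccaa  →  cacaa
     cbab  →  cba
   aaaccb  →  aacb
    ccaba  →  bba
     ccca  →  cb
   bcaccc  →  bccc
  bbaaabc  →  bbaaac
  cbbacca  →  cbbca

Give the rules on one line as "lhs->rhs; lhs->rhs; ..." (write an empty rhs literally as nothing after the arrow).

  | aaccbaa => acbaa
  | ccbabbc => ccbabc => ccbac
  | ccbc
  | caaccaa => cacaa

ab->a; acc->c; cca->b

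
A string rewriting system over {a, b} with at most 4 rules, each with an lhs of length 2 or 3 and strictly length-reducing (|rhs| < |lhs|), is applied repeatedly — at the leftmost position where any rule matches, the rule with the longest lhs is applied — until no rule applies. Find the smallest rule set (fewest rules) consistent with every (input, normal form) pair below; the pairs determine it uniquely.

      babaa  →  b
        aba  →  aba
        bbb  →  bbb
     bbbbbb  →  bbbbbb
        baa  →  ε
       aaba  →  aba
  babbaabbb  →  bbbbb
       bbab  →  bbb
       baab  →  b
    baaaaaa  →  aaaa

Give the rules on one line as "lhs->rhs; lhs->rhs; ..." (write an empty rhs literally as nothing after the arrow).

aab->ab; baa->; bab->bb

  | babaa => bbaa => b
  | aba
  | bbb
  | bbbbbb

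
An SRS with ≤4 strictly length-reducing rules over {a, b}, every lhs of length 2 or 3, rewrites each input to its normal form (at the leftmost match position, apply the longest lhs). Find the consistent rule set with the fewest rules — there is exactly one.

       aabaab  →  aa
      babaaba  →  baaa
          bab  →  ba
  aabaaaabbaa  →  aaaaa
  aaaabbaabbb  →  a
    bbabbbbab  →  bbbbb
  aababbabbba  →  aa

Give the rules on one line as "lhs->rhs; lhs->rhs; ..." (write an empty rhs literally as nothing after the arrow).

  | aabaab => aaab => aa
  | babaaba => baaaba => baaa
  | bab => ba
  | aabaaaabbaa => aaaaabbaa => aaaabaa => aaaaa

aab->a; ab->a; bba->b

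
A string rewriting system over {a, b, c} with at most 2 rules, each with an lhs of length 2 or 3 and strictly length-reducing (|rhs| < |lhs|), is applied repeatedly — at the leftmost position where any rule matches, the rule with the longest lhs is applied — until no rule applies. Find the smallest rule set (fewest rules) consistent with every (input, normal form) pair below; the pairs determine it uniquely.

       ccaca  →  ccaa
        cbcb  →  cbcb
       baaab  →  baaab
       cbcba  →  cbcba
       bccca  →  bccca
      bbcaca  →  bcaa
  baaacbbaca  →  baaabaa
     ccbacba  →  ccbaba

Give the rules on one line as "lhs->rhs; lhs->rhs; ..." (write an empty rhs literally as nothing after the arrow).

  | ccaca => ccaa
  | cbcb
  | baaab
  | cbcba

ac->a; bb->b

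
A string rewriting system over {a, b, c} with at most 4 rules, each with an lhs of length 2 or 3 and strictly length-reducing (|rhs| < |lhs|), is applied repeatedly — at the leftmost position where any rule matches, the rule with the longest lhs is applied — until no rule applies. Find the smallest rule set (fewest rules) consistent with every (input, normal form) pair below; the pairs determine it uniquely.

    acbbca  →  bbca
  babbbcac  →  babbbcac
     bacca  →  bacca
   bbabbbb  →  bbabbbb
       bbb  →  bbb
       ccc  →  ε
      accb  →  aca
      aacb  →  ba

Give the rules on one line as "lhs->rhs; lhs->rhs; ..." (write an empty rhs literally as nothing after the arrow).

  | acbbca => aabca => bbca
  | babbbcac
  | bacca
  | bbabbbb

aa->b; cb->a; ccc->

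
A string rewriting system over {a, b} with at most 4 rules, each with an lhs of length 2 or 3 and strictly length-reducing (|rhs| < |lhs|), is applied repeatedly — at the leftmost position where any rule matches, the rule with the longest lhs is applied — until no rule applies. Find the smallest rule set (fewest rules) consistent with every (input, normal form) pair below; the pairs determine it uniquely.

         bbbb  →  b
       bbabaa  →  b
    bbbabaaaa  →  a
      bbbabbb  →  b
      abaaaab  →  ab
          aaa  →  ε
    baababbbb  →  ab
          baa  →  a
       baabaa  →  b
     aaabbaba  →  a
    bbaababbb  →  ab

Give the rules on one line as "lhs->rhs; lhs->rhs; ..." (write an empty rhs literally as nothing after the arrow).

  | bbbb => bbb => bb => b
  | bbabaa => babaa => aa => b
  | bbbabaaaa => bbabaaaa => babaaaa => aaaa => baa => a
  | bbbabbb => bbabbb => babbb => bb => b

aa->b; ba->; bab->; bb->b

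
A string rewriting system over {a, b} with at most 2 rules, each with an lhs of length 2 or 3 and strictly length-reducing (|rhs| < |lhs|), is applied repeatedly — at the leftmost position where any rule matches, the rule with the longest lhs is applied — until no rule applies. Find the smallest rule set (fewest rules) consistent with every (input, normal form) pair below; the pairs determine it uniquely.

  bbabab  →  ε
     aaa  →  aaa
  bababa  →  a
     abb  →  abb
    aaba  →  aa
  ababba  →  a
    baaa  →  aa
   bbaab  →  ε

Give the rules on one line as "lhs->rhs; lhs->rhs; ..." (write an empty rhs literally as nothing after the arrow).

  | bbabab => bab => ε
  | aaa
  | bababa => aba => a
  | abb

ba->; bab->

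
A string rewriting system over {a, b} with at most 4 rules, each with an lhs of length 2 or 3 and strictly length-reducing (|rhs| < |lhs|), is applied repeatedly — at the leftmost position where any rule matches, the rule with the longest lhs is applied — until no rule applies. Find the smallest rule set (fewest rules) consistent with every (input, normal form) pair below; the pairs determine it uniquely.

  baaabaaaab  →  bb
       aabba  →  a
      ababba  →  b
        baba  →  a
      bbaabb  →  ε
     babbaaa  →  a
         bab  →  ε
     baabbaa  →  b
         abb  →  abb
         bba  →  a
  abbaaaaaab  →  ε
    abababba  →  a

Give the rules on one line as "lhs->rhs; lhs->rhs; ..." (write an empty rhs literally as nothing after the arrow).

aa->b; ba->a; bab->; bbb->

  | baaabaaaab => aaabaaaab => babaaaab => aaaab => baab => aab => bb
  | aabba => bbba => a
  | ababba => aba => aa => b
  | baba => a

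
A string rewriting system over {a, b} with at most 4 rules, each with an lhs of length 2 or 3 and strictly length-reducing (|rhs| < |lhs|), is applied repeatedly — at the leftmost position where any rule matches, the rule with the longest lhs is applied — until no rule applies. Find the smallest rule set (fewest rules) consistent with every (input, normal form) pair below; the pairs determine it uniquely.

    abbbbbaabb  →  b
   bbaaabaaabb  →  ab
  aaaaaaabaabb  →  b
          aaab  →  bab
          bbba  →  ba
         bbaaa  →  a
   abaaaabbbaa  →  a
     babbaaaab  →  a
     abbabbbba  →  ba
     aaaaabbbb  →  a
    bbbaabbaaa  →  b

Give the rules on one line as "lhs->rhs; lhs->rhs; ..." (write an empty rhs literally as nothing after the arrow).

aa->b; aba->ba; bb->a

  | abbbbbaabb => aabbbaabb => bbbbaabb => abbaabb => aaaabb => baabb => bbbb => abb => aa => b
  | bbaaabaaabb => aaaabaaabb => baabaaabb => bbbaaabb => abaaabb => baaabb => bbabb => aabb => bbb => ab
  | aaaaaaabaabb => baaaaabaabb => bbaaabaabb => aaaabaabb => baabaabb => bbbaabb => abaabb => baabb => bbbb => abb => aa => b
  | aaab => bab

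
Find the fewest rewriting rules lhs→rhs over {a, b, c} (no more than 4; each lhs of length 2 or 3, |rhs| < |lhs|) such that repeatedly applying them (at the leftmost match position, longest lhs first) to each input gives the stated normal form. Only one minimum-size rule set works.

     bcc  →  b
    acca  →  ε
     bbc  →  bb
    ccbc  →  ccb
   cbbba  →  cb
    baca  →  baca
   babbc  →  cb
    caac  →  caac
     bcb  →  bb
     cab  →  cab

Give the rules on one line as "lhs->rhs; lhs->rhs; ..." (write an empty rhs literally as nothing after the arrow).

acc->bb; bab->c; bba->; bc->b

  | bcc => bc => b
  | acca => bba => ε
  | bbc => bb
  | ccbc => ccb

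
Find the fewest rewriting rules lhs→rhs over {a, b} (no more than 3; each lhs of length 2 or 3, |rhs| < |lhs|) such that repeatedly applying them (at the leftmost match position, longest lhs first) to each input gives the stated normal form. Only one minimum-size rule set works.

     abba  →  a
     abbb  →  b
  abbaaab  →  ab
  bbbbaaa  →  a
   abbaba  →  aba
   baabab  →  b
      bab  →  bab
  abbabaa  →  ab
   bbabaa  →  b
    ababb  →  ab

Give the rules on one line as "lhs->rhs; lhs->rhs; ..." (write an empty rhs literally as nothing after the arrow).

  | abba => aaa => a
  | abbb => aab => b
  | abbaaab => aaaaab => aaab => ab
  | bbbbaaa => abbaaa => aaaaa => aaa => a

aa->; bb->a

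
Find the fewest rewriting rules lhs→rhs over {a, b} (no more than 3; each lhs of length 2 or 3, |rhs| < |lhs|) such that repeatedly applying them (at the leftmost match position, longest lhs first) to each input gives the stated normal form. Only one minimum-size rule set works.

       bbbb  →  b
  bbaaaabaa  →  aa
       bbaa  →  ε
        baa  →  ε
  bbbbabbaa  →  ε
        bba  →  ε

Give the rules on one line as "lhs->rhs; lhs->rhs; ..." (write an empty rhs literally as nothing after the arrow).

  | bbbb => bbb => bb => b
  | bbaaaabaa => baaaabaa => aabaa => aa
  | bbaa => baa => ε
  | baa => ε

ba->; baa->; bb->b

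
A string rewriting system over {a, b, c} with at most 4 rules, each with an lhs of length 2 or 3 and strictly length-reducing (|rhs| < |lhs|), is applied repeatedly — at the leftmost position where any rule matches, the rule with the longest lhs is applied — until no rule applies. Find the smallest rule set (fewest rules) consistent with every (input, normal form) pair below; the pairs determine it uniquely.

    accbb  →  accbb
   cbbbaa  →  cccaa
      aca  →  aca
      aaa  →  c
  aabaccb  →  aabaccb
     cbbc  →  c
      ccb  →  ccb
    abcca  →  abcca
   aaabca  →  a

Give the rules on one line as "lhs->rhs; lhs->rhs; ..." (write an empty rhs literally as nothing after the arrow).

  | accbb
  | cbbbaa => cccaa
  | aca
  | aaa => c

aaa->c; bbb->cc; bbc->; cbc->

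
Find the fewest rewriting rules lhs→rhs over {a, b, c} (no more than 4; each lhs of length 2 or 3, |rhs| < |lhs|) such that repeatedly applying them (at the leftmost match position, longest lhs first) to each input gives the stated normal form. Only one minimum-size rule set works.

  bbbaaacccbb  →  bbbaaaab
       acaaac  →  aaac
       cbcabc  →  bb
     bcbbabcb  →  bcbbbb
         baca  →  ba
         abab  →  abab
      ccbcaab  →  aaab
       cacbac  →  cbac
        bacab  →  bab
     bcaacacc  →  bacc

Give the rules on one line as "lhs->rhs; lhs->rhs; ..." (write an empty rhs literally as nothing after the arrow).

  | bbbaaacccbb => bbbaaacaab => bbbaaaab
  | acaaac => aaac
  | cbcabc => babc => bb
  | bcbbabcb => bcbbbb

abc->b; ca->; cbc->b; ccb->aa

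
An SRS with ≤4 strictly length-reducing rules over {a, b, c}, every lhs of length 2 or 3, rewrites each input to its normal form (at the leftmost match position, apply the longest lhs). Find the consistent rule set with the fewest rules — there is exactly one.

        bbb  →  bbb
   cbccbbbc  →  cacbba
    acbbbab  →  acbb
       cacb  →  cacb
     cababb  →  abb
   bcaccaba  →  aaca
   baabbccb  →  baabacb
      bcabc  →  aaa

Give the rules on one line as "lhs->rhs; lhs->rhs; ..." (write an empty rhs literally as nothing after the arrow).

  | bbb
  | cbccbbbc => cacbbbc => cacbba
  | acbbbab => acbb
  | cacb

bab->; bc->a; cab->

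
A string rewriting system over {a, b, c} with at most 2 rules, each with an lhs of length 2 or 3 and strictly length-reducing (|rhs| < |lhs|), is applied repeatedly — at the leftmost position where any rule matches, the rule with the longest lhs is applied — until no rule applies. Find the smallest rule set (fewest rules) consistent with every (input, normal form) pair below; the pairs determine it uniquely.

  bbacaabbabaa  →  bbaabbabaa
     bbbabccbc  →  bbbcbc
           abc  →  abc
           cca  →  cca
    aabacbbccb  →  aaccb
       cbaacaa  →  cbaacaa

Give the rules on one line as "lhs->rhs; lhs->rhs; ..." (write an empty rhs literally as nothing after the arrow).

bac->b; bcc->cc

  | bbacaabbabaa => bbaabbabaa
  | bbbabccbc => bbbaccbc => bbbcbc
  | abc
  | cca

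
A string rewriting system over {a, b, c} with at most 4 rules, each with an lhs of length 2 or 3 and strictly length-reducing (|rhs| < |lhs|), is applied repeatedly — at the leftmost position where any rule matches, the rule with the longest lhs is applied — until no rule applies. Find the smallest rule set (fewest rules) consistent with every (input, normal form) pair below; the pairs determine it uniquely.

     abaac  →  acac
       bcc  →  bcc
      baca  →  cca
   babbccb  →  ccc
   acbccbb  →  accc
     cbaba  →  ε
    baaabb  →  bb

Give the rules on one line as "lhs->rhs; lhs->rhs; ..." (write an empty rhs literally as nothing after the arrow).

  | abaac => acac
  | bcc
  | baca => cca
  | babbccb => cbbccb => cbccb => cccb => ccc

ba->c; caa->; cab->ca; cb->c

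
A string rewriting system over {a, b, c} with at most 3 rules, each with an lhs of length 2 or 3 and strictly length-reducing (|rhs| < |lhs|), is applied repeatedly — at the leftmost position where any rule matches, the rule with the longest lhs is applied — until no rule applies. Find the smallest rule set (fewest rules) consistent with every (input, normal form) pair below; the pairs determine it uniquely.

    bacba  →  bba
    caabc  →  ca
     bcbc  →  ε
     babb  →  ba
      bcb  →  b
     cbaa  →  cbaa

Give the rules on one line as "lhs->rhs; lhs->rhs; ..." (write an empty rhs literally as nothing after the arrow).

ab->a; ac->; bc->

  | bacba => bba
  | caabc => caac => ca
  | bcbc => bc => ε
  | babb => bab => ba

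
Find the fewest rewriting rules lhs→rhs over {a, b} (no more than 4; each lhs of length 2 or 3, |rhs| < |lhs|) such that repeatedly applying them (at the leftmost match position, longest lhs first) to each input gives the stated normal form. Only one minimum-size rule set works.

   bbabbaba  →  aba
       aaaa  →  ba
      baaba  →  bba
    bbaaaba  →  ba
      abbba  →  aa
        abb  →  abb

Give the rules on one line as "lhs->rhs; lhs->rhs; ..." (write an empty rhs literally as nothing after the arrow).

aaa->b; aab->b; bab->b; bbb->

  | bbabbaba => bbbaba => aba
  | aaaa => ba
  | baaba => bba
  | bbaaaba => bbbba => ba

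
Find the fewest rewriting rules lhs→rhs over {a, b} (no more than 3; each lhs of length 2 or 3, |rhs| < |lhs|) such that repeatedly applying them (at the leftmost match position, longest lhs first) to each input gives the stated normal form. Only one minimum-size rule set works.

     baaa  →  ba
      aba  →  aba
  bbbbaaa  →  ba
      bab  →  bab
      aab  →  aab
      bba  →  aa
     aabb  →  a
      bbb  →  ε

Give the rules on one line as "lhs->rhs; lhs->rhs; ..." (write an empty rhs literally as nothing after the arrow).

  | baaa => ba
  | aba
  | bbbbaaa => baaa => ba
  | bab

aaa->a; bb->a; bbb->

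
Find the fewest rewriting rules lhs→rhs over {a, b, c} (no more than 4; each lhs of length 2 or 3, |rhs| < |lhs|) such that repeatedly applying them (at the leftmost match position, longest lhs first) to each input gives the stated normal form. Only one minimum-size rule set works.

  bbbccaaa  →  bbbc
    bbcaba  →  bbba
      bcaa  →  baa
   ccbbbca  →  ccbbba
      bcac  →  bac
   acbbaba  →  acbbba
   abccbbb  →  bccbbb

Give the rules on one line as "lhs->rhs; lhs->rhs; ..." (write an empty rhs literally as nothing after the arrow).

  | bbbccaaa => bbbcaaa => bbbaaa => bbbc
  | bbcaba => bbaba => bbba
  | bcaa => baa
  | ccbbbca => ccbbba

aaa->c; ab->b; ca->a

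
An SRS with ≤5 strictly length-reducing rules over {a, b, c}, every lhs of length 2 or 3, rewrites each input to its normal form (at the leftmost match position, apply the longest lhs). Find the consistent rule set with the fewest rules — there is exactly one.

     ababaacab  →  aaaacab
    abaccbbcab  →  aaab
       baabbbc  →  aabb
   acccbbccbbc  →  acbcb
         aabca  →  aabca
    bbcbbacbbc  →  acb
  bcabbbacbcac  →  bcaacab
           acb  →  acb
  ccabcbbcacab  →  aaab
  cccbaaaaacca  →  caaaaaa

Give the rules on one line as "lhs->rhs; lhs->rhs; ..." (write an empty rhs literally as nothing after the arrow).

ba->a; bbc->b; cac->ab; cc->

  | ababaacab => aabaacab => aaaacab
  | abaccbbcab => aaccbbcab => aabbcab => aabab => aaab
  | baabbbc => aabbbc => aabb
  | acccbbccbbc => acbbccbbc => acbcbbc => acbcb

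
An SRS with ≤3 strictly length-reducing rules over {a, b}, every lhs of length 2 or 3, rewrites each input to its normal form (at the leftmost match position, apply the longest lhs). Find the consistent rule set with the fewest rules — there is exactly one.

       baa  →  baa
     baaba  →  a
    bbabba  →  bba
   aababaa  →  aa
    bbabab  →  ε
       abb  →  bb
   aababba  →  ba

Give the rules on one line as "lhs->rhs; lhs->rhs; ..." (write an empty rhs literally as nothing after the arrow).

  | baa
  | baaba => baba => a
  | bbabba => bba
  | aababaa => ababaa => babaa => aa

ab->b; bab->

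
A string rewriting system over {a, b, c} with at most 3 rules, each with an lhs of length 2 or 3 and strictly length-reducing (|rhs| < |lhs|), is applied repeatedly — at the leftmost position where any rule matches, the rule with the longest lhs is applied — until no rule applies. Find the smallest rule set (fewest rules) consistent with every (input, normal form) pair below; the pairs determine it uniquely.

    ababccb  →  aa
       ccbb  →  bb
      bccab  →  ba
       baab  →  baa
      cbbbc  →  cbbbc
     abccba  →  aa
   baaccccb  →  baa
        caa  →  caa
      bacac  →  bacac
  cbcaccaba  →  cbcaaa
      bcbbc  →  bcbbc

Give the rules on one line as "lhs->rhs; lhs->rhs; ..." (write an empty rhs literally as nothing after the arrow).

  | ababccb => aabccb => aaccb => aab => aa
  | ccbb => bb
  | bccab => bab => ba
  | baab => baa

ab->a; cc->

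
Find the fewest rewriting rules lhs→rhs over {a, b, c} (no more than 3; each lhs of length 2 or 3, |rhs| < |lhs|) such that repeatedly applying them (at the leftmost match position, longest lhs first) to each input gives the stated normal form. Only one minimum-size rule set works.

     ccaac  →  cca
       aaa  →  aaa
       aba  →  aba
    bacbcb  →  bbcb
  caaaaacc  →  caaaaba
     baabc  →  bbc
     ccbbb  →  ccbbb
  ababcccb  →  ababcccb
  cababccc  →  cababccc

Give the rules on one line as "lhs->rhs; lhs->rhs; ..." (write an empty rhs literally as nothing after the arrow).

ac->; acc->ba; baa->b

  | ccaac => cca
  | aaa
  | aba
  | bacbcb => bbcb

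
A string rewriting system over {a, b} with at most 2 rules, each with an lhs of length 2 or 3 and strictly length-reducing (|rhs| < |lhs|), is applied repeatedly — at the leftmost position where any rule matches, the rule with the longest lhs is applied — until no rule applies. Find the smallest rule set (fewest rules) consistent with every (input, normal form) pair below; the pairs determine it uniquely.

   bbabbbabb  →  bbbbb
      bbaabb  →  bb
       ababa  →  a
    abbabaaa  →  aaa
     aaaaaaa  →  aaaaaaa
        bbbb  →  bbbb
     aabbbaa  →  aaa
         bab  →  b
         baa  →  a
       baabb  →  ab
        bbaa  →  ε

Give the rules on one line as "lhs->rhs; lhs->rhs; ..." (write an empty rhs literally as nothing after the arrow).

abb->ab; ba->

  | bbabbbabb => bbbbabb => bbbbb
  | bbaabb => babb => bb
  | ababa => aba => a
  | abbabaaa => ababaaa => abaaa => aaa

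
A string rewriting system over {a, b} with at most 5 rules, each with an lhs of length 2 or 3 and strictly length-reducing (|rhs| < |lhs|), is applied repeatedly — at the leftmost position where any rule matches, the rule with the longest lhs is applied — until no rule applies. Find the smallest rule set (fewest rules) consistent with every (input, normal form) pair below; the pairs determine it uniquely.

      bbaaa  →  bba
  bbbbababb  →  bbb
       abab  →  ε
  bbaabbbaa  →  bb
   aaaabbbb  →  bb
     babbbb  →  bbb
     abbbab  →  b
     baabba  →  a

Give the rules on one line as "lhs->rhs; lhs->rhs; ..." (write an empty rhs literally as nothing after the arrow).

aa->; aab->a; ab->; bab->

  | bbaaa => bba
  | bbbbababb => bbbabb => bbb
  | abab => ab => ε
  | bbaabbbaa => bbabbaa => bbaa => bb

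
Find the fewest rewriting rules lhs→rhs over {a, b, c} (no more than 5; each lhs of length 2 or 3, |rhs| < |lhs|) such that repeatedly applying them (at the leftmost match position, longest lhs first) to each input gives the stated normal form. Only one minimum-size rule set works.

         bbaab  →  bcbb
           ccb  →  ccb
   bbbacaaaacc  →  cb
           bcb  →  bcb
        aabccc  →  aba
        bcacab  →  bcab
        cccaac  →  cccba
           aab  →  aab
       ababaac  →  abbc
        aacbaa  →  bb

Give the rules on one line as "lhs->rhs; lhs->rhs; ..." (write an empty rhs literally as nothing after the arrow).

aac->ba; ac->; baa->cb; bcc->a

  | bbaab => bcbb
  | ccb
  | bbbacaaaacc => bbbaaaacc => bbcbaacc => bbccbcc => babcc => baa => cb
  | bcb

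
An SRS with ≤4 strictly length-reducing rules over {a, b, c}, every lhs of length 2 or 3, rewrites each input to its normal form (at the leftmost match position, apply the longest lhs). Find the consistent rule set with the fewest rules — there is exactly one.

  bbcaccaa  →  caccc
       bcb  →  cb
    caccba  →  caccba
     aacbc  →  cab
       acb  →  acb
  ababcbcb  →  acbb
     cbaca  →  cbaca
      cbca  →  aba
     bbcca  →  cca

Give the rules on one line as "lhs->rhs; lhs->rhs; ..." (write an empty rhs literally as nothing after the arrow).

aa->c; bc->c; cbc->ab

  | bbcaccaa => bcaccaa => caccaa => caccc
  | bcb => cb
  | caccba
  | aacbc => ccbc => cab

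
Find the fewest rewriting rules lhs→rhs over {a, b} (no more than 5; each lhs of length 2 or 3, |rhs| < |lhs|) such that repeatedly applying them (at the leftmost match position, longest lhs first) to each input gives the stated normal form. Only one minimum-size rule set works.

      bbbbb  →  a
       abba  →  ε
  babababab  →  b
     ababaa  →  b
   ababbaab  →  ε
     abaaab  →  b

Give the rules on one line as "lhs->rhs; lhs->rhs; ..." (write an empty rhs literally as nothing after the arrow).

  | bbbbb => abbb => bb => a
  | abba => ba => ε
  | babababab => bababab => babab => bab => b
  | ababaa => abaa => aa => b

aa->b; ab->; ba->; bb->a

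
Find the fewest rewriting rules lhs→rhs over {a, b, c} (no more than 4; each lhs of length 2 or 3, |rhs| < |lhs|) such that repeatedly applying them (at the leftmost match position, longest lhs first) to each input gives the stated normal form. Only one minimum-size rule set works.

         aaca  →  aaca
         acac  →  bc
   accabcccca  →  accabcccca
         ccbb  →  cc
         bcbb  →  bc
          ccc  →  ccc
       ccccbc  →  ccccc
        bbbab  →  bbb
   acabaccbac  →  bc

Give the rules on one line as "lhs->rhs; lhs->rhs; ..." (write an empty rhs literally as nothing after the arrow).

  | aaca
  | acac => abb => bc
  | accabcccca
  | ccbb => ccb => cc

abb->bc; ba->; cac->bb; cb->c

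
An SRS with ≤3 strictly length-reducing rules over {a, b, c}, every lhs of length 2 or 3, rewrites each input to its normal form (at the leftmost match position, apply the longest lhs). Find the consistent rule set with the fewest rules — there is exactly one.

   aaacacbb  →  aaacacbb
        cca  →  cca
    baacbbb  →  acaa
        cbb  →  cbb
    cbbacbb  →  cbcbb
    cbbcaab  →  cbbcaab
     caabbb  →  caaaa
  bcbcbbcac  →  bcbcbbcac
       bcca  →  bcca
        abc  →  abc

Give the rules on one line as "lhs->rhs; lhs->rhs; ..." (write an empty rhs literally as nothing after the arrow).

ba->; bbb->aa

  | aaacacbb
  | cca
  | baacbbb => acbbb => acaa
  | cbb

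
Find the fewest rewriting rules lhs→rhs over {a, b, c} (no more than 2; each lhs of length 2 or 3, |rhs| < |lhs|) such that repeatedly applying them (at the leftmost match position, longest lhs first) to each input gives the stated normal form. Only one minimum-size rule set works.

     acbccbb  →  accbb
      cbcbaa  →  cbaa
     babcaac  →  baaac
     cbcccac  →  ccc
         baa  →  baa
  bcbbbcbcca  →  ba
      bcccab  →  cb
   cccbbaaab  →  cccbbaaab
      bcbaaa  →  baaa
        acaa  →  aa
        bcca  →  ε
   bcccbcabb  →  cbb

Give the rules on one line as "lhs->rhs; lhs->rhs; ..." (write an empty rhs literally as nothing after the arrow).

bc->; ca->

  | acbccbb => accbb
  | cbcbaa => cbaa
  | babcaac => baaac
  | cbcccac => cccac => ccc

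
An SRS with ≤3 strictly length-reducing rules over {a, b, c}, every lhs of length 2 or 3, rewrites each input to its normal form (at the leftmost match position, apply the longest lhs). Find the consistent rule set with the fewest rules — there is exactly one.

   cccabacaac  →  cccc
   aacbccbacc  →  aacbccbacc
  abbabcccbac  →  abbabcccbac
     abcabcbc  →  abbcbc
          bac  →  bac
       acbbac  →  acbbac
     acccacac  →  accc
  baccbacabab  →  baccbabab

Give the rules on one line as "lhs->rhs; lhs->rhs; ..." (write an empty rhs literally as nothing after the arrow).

baa->c; ca->

  | cccabacaac => ccbacaac => ccbaac => cccc
  | aacbccbacc
  | abbabcccbac
  | abcabcbc => abbcbc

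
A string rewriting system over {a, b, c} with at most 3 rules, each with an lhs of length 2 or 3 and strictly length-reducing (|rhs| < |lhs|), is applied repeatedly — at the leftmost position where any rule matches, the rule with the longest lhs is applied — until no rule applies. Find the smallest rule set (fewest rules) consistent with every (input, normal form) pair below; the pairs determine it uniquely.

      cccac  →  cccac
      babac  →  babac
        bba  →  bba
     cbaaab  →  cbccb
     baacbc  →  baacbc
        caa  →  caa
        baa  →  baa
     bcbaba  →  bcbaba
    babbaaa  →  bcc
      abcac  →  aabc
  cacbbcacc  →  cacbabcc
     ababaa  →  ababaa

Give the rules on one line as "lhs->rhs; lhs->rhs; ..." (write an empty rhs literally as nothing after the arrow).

  | cccac
  | babac
  | bba
  | cbaaab => cbccb

aaa->cc; abb->; bca->ab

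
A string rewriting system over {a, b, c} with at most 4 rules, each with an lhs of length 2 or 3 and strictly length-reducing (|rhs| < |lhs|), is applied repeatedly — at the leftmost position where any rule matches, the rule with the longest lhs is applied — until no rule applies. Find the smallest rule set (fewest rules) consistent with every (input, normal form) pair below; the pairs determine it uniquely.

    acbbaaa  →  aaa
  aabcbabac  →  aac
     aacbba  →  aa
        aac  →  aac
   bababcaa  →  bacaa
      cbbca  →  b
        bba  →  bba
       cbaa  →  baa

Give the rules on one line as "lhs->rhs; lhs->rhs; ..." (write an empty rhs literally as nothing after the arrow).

ab->a; aba->a; bca->; cb->b

  | acbbaaa => abbaaa => abaaa => aaa
  | aabcbabac => aacbabac => aababac => aabac => aac
  | aacbba => aabba => aaba => aa
  | aac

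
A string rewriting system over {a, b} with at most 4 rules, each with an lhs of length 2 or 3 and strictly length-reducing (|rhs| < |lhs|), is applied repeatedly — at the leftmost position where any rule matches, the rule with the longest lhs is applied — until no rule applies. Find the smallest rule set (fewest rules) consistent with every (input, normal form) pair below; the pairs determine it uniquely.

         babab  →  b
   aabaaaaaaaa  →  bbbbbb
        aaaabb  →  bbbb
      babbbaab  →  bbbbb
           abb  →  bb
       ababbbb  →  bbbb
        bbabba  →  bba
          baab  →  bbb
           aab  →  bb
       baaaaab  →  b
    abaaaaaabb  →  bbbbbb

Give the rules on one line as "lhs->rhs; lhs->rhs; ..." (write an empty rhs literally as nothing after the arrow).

  | babab => abab => bab => ab => b
  | aabaaaaaaaa => bbaaaaaaaa => bbbaaaaaa => bbbbaaaa => bbbbbaa => bbbbbb
  | aaaabb => baabb => bbbb
  | babbbaab => abbbaab => bbbaab => bbbbb

aa->b; ab->b; bab->ab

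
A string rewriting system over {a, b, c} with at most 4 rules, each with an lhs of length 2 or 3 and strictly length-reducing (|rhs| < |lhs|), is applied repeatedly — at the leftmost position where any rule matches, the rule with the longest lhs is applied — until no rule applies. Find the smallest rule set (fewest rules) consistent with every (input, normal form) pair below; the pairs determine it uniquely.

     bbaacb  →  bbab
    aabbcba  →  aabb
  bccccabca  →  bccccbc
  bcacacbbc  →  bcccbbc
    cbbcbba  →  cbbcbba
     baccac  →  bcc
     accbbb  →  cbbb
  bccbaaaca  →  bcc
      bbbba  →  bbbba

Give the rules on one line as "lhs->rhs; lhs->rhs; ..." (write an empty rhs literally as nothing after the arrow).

ac->; ca->c; cba->

  | bbaacb => bbab
  | aabbcba => aabb
  | bccccabca => bccccbca => bccccbc
  | bcacacbbc => bccacbbc => bcccbbc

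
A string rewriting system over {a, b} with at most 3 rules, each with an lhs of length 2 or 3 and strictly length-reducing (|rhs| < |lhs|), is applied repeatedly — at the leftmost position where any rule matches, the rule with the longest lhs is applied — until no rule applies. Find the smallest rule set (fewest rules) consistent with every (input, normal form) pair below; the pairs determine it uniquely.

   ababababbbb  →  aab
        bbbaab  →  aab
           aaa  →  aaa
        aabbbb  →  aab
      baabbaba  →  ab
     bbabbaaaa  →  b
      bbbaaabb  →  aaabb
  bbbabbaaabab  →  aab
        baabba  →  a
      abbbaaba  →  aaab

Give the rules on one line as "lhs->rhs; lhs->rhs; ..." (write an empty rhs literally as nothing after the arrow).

  | ababababbbb => abbababbbb => abbbabbbb => aabbbb => aab
  | bbbaab => aab
  | aaa
  | aabbbb => aab

ba->b; bbb->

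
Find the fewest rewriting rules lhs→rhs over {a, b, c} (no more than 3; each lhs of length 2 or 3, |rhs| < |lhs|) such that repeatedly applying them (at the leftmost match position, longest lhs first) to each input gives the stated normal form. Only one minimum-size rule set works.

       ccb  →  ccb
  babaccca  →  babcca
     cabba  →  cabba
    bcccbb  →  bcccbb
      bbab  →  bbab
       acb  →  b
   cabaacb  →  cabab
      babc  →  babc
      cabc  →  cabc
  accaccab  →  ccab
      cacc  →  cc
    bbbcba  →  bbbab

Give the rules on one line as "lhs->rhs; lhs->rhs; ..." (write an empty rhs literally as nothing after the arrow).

  | ccb
  | babaccca => babcca
  | cabba
  | bcccbb

ac->; cba->ab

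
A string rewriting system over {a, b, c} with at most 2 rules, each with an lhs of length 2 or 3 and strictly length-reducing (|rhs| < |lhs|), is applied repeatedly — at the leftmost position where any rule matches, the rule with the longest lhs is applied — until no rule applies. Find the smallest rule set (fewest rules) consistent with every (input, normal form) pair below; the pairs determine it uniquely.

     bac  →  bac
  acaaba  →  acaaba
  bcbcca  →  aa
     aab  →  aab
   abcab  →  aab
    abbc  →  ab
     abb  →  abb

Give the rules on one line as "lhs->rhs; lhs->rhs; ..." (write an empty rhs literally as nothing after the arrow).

  | bac
  | acaaba
  | bcbcca => bcca => aa
  | aab

bc->; bcc->a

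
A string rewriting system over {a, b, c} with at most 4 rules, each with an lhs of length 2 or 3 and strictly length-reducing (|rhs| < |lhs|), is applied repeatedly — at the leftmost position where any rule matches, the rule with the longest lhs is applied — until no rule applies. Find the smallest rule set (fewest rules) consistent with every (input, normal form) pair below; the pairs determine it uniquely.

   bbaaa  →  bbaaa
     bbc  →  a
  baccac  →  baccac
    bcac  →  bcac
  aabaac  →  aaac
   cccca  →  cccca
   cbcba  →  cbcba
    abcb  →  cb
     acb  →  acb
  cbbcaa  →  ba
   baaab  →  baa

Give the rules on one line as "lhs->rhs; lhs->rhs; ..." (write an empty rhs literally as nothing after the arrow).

  | bbaaa
  | bbc => a
  | baccac
  | bcac

ab->; bbc->a; caa->b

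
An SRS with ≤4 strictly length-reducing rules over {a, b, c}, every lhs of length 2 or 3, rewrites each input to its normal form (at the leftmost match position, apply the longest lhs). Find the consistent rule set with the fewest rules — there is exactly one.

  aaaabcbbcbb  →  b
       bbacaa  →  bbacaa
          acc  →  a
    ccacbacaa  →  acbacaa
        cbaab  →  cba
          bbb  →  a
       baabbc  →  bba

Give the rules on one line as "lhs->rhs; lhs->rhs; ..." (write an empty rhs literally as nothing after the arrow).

  | aaaabcbbcbb => aaababbcbb => aaabbcbb => aabcbb => ababb => abb => b
  | bbacaa
  | acc => a
  | ccacbacaa => acbacaa

ab->; abc->ba; bbb->a; cc->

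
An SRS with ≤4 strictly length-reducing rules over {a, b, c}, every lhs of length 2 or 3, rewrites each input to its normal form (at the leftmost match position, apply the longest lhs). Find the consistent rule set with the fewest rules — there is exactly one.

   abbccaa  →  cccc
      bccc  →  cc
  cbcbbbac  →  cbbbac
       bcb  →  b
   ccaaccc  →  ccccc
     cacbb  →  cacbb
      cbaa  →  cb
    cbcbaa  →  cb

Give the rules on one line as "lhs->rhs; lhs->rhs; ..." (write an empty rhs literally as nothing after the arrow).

  | abbccaa => ccccaa => cccc
  | bccc => cc
  | cbcbbbac => cbbbac
  | bcb => b

aa->; abb->cc; bc->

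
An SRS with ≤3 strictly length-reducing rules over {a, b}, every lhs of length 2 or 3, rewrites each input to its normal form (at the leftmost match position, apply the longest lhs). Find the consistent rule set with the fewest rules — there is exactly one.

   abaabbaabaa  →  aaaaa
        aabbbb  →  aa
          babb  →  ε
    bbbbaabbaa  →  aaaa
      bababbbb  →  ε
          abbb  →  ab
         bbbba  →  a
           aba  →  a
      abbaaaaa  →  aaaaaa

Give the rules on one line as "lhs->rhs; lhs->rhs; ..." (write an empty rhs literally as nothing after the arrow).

ba->; bb->

  | abaabbaabaa => aabbaabaa => aaaabaa => aaaaa
  | aabbbb => aabb => aa
  | babb => bb => ε
  | bbbbaabbaa => bbaabbaa => aabbaa => aaaa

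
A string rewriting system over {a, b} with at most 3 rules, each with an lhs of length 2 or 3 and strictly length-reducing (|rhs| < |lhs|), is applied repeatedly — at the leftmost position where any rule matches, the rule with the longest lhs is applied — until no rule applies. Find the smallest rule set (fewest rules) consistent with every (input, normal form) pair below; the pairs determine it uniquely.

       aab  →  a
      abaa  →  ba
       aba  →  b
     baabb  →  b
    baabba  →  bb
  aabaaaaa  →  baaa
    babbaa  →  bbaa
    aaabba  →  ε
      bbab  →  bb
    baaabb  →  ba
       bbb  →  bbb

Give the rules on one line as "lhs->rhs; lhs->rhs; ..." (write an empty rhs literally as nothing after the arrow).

  | aab => a
  | abaa => ba
  | aba => b
  | baabb => bab => b

ab->; aba->b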